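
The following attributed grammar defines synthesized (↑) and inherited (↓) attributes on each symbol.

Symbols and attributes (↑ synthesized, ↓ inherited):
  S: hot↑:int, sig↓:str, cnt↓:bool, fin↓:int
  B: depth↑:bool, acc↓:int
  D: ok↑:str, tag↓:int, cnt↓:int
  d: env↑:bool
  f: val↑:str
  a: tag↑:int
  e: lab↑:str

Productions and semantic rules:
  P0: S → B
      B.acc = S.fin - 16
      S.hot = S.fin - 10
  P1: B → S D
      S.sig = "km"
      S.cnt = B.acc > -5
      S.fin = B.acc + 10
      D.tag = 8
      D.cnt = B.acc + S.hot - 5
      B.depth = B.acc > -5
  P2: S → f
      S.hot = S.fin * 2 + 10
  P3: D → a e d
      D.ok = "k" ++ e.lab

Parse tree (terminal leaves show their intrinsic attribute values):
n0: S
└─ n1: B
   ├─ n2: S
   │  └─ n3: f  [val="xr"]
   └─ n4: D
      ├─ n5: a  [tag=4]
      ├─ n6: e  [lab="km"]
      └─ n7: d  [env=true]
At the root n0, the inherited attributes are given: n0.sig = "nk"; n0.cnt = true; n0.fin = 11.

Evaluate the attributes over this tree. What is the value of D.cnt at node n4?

1. n0.sig = "nk"  [given at root]
2. n0.cnt = true  [given at root]
3. n0.fin = 11  [given at root]
4. n1.acc = -5  [S.fin - 16]
5. n2.sig = "km"  ["km"]
6. n2.cnt = false  [B.acc > -5]
7. n2.fin = 5  [B.acc + 10]
8. n3.val = "xr"  [terminal]
9. n2.hot = 20  [S.fin * 2 + 10]
10. n4.tag = 8  [8]
11. n4.cnt = 10  [B.acc + S.hot - 5]
12. n5.tag = 4  [terminal]
13. n6.lab = "km"  [terminal]
14. n7.env = true  [terminal]
15. n4.ok = "kkm"  ["k" ++ e.lab]
16. n1.depth = false  [B.acc > -5]
17. n0.hot = 1  [S.fin - 10]

10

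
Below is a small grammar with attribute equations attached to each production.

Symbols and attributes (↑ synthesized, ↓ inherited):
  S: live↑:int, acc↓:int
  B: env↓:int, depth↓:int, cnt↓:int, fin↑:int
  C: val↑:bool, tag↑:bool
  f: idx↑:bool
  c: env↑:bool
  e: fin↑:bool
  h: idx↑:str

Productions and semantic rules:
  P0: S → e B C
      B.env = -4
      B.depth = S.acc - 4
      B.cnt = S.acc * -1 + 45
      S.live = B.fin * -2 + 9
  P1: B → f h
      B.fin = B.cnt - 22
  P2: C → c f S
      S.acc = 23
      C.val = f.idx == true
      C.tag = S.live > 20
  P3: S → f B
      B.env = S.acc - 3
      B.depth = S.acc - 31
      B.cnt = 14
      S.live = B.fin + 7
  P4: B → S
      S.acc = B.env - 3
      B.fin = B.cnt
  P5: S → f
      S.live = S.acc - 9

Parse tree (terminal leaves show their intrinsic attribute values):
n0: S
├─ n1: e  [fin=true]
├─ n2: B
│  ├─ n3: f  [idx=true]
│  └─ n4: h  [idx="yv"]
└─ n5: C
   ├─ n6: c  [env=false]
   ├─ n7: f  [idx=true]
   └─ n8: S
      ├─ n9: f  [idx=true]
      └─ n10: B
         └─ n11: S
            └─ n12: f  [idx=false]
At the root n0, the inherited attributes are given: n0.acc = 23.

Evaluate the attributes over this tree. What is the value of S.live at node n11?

8

1. n0.acc = 23  [given at root]
2. n1.fin = true  [terminal]
3. n2.env = -4  [-4]
4. n2.depth = 19  [S.acc - 4]
5. n2.cnt = 22  [S.acc * -1 + 45]
6. n3.idx = true  [terminal]
7. n4.idx = "yv"  [terminal]
8. n2.fin = 0  [B.cnt - 22]
9. n6.env = false  [terminal]
10. n7.idx = true  [terminal]
11. n8.acc = 23  [23]
12. n9.idx = true  [terminal]
13. n10.env = 20  [S.acc - 3]
14. n10.depth = -8  [S.acc - 31]
15. n10.cnt = 14  [14]
16. n11.acc = 17  [B.env - 3]
17. n12.idx = false  [terminal]
18. n11.live = 8  [S.acc - 9]
19. n10.fin = 14  [B.cnt]
20. n8.live = 21  [B.fin + 7]
21. n5.val = true  [f.idx == true]
22. n5.tag = true  [S.live > 20]
23. n0.live = 9  [B.fin * -2 + 9]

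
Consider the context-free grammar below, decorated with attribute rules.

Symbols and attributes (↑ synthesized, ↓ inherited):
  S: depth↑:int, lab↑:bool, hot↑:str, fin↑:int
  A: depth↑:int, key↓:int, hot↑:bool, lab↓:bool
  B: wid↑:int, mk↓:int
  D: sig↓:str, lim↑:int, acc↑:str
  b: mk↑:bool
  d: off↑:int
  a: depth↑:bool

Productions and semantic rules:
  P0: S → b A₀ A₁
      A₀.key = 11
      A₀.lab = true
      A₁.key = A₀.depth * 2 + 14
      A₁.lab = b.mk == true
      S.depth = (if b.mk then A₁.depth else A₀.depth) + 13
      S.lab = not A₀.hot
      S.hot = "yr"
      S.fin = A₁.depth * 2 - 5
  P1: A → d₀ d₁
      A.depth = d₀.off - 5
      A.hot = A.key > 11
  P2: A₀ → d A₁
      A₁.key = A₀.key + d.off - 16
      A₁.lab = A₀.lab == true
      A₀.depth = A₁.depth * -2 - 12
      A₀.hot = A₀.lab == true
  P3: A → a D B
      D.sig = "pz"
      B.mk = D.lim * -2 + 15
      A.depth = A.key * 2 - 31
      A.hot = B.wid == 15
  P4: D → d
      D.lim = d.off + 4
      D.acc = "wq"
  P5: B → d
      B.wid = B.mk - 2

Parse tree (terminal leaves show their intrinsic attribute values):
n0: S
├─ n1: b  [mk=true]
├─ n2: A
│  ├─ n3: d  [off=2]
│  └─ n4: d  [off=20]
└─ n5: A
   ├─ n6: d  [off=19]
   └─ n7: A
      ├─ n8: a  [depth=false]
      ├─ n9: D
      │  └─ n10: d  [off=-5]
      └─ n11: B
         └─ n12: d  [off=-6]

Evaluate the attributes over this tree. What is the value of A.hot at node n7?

1. n1.mk = true  [terminal]
2. n2.key = 11  [11]
3. n2.lab = true  [true]
4. n3.off = 2  [terminal]
5. n4.off = 20  [terminal]
6. n2.depth = -3  [d₀.off - 5]
7. n2.hot = false  [A.key > 11]
8. n5.key = 8  [A₀.depth * 2 + 14]
9. n5.lab = true  [b.mk == true]
10. n6.off = 19  [terminal]
11. n7.key = 11  [A₀.key + d.off - 16]
12. n7.lab = true  [A₀.lab == true]
13. n8.depth = false  [terminal]
14. n9.sig = "pz"  ["pz"]
15. n10.off = -5  [terminal]
16. n9.lim = -1  [d.off + 4]
17. n9.acc = "wq"  ["wq"]
18. n11.mk = 17  [D.lim * -2 + 15]
19. n12.off = -6  [terminal]
20. n11.wid = 15  [B.mk - 2]
21. n7.depth = -9  [A.key * 2 - 31]
22. n7.hot = true  [B.wid == 15]
23. n5.depth = 6  [A₁.depth * -2 - 12]
24. n5.hot = true  [A₀.lab == true]
25. n0.depth = 19  [(if b.mk then A₁.depth else A₀.depth) + 13]
26. n0.lab = true  [not A₀.hot]
27. n0.hot = "yr"  ["yr"]
28. n0.fin = 7  [A₁.depth * 2 - 5]

true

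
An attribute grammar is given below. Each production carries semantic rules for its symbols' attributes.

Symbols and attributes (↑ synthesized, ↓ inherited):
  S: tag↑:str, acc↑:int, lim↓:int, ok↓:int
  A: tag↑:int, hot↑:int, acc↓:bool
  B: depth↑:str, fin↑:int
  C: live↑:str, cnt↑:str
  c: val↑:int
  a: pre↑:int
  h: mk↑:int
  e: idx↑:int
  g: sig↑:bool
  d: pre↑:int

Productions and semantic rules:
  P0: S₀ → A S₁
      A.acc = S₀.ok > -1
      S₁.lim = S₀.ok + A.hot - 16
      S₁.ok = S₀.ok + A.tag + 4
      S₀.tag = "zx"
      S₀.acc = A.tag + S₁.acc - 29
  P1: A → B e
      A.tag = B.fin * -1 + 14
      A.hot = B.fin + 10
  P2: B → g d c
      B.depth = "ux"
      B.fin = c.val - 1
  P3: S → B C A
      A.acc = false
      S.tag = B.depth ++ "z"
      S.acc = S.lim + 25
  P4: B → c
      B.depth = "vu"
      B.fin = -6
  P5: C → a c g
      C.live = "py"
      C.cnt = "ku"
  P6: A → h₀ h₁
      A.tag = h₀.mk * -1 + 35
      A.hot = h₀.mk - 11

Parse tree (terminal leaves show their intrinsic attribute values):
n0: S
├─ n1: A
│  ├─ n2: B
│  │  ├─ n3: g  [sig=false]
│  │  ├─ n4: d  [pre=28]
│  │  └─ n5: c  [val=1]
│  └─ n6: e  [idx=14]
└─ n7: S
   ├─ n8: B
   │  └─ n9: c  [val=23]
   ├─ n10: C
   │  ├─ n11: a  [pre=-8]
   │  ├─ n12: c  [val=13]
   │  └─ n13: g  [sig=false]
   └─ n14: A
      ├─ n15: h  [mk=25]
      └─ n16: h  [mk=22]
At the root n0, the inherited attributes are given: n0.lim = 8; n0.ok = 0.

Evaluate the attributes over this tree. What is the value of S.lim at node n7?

1. n0.lim = 8  [given at root]
2. n0.ok = 0  [given at root]
3. n1.acc = true  [S₀.ok > -1]
4. n3.sig = false  [terminal]
5. n4.pre = 28  [terminal]
6. n5.val = 1  [terminal]
7. n2.depth = "ux"  ["ux"]
8. n2.fin = 0  [c.val - 1]
9. n6.idx = 14  [terminal]
10. n1.tag = 14  [B.fin * -1 + 14]
11. n1.hot = 10  [B.fin + 10]
12. n7.lim = -6  [S₀.ok + A.hot - 16]
13. n7.ok = 18  [S₀.ok + A.tag + 4]
14. n9.val = 23  [terminal]
15. n8.depth = "vu"  ["vu"]
16. n8.fin = -6  [-6]
17. n11.pre = -8  [terminal]
18. n12.val = 13  [terminal]
19. n13.sig = false  [terminal]
20. n10.live = "py"  ["py"]
21. n10.cnt = "ku"  ["ku"]
22. n14.acc = false  [false]
23. n15.mk = 25  [terminal]
24. n16.mk = 22  [terminal]
25. n14.tag = 10  [h₀.mk * -1 + 35]
26. n14.hot = 14  [h₀.mk - 11]
27. n7.tag = "vuz"  [B.depth ++ "z"]
28. n7.acc = 19  [S.lim + 25]
29. n0.tag = "zx"  ["zx"]
30. n0.acc = 4  [A.tag + S₁.acc - 29]

-6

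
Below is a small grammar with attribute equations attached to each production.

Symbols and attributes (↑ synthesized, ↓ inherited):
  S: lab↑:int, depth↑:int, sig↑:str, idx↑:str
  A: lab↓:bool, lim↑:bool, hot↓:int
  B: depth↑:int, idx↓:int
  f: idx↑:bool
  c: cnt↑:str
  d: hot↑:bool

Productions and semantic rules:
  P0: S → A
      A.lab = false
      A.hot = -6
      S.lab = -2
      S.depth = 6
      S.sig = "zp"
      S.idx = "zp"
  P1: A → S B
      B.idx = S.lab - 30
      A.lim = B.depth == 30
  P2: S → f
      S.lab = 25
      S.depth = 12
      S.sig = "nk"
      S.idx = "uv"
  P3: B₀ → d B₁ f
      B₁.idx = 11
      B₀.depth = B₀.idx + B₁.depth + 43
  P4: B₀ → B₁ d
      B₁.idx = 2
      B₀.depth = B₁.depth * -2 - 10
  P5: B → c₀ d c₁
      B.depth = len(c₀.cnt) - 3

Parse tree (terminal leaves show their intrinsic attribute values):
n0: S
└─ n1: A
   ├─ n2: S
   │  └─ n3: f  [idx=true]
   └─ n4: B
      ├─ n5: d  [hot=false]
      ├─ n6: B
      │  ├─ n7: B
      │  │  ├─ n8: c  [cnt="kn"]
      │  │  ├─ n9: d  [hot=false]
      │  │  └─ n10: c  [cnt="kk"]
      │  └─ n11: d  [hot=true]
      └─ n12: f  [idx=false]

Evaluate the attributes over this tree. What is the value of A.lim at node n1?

true

1. n1.lab = false  [false]
2. n1.hot = -6  [-6]
3. n3.idx = true  [terminal]
4. n2.lab = 25  [25]
5. n2.depth = 12  [12]
6. n2.sig = "nk"  ["nk"]
7. n2.idx = "uv"  ["uv"]
8. n4.idx = -5  [S.lab - 30]
9. n5.hot = false  [terminal]
10. n6.idx = 11  [11]
11. n7.idx = 2  [2]
12. n8.cnt = "kn"  [terminal]
13. n9.hot = false  [terminal]
14. n10.cnt = "kk"  [terminal]
15. n7.depth = -1  [len(c₀.cnt) - 3]
16. n11.hot = true  [terminal]
17. n6.depth = -8  [B₁.depth * -2 - 10]
18. n12.idx = false  [terminal]
19. n4.depth = 30  [B₀.idx + B₁.depth + 43]
20. n1.lim = true  [B.depth == 30]
21. n0.lab = -2  [-2]
22. n0.depth = 6  [6]
23. n0.sig = "zp"  ["zp"]
24. n0.idx = "zp"  ["zp"]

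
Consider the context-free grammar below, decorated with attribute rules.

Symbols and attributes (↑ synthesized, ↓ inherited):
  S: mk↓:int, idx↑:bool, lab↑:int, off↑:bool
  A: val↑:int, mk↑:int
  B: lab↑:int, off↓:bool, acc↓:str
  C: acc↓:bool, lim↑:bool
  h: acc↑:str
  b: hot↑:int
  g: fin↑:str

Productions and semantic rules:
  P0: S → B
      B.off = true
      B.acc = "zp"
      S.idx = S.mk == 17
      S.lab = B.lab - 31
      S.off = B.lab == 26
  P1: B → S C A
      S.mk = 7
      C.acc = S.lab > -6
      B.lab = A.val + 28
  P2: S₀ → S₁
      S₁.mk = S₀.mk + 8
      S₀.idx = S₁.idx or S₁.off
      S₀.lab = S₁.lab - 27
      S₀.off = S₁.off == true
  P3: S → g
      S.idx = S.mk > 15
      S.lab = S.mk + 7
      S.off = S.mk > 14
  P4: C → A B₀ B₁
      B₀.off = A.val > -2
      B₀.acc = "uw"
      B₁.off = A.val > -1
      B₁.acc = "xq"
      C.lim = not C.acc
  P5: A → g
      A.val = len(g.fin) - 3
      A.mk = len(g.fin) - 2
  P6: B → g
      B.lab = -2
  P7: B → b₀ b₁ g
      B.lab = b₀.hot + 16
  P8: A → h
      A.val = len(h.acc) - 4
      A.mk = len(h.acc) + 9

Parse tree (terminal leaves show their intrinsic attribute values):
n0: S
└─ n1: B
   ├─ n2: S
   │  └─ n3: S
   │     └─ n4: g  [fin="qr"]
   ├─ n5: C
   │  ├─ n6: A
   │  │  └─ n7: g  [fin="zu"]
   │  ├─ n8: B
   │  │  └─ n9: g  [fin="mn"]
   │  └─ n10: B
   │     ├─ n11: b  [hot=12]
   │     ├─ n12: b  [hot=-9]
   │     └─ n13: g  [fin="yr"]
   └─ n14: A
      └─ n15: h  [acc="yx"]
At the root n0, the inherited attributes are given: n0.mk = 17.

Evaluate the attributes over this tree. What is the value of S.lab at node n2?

-5

1. n0.mk = 17  [given at root]
2. n1.off = true  [true]
3. n1.acc = "zp"  ["zp"]
4. n2.mk = 7  [7]
5. n3.mk = 15  [S₀.mk + 8]
6. n4.fin = "qr"  [terminal]
7. n3.idx = false  [S.mk > 15]
8. n3.lab = 22  [S.mk + 7]
9. n3.off = true  [S.mk > 14]
10. n2.idx = true  [S₁.idx or S₁.off]
11. n2.lab = -5  [S₁.lab - 27]
12. n2.off = true  [S₁.off == true]
13. n5.acc = true  [S.lab > -6]
14. n7.fin = "zu"  [terminal]
15. n6.val = -1  [len(g.fin) - 3]
16. n6.mk = 0  [len(g.fin) - 2]
17. n8.off = true  [A.val > -2]
18. n8.acc = "uw"  ["uw"]
19. n9.fin = "mn"  [terminal]
20. n8.lab = -2  [-2]
21. n10.off = false  [A.val > -1]
22. n10.acc = "xq"  ["xq"]
23. n11.hot = 12  [terminal]
24. n12.hot = -9  [terminal]
25. n13.fin = "yr"  [terminal]
26. n10.lab = 28  [b₀.hot + 16]
27. n5.lim = false  [not C.acc]
28. n15.acc = "yx"  [terminal]
29. n14.val = -2  [len(h.acc) - 4]
30. n14.mk = 11  [len(h.acc) + 9]
31. n1.lab = 26  [A.val + 28]
32. n0.idx = true  [S.mk == 17]
33. n0.lab = -5  [B.lab - 31]
34. n0.off = true  [B.lab == 26]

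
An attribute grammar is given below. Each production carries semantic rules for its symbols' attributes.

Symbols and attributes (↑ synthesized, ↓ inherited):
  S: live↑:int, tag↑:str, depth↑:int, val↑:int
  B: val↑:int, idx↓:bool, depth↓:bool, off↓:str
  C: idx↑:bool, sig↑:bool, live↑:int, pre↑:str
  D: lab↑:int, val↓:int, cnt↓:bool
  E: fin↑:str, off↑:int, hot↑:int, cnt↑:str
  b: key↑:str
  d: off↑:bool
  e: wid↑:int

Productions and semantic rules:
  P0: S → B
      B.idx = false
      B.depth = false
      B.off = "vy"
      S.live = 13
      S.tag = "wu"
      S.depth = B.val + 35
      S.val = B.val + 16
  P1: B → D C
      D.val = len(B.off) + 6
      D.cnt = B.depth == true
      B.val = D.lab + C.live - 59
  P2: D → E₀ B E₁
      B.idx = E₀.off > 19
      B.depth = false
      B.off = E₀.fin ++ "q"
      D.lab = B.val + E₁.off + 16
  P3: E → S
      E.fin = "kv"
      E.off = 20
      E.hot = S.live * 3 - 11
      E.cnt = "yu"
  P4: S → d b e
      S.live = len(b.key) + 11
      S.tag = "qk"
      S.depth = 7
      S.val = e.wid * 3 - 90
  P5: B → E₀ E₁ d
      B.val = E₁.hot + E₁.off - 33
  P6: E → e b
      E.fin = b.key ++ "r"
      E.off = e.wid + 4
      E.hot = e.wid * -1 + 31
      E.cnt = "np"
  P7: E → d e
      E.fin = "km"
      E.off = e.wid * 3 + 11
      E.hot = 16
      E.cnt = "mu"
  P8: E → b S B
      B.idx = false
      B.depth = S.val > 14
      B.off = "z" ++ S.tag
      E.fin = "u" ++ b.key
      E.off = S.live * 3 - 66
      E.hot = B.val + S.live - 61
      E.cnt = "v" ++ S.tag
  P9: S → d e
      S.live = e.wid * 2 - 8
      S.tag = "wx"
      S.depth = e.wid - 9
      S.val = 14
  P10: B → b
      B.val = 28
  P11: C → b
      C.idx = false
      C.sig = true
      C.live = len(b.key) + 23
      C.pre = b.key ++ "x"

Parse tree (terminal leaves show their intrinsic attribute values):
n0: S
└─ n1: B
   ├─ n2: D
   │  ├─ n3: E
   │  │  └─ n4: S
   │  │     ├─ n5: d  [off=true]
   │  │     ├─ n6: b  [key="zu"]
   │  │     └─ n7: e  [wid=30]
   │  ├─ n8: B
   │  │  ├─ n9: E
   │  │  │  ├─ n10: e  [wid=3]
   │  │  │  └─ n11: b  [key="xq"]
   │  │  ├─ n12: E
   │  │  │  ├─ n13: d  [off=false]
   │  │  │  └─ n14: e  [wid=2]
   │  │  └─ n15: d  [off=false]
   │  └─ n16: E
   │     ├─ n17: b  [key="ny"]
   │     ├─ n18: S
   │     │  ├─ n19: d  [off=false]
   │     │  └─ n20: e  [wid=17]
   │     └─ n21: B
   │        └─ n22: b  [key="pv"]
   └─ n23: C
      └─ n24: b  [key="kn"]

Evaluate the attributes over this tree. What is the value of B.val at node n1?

-6

1. n1.idx = false  [false]
2. n1.depth = false  [false]
3. n1.off = "vy"  ["vy"]
4. n2.val = 8  [len(B.off) + 6]
5. n2.cnt = false  [B.depth == true]
6. n5.off = true  [terminal]
7. n6.key = "zu"  [terminal]
8. n7.wid = 30  [terminal]
9. n4.live = 13  [len(b.key) + 11]
10. n4.tag = "qk"  ["qk"]
11. n4.depth = 7  [7]
12. n4.val = 0  [e.wid * 3 - 90]
13. n3.fin = "kv"  ["kv"]
14. n3.off = 20  [20]
15. n3.hot = 28  [S.live * 3 - 11]
16. n3.cnt = "yu"  ["yu"]
17. n8.idx = true  [E₀.off > 19]
18. n8.depth = false  [false]
19. n8.off = "kvq"  [E₀.fin ++ "q"]
20. n10.wid = 3  [terminal]
21. n11.key = "xq"  [terminal]
22. n9.fin = "xqr"  [b.key ++ "r"]
23. n9.off = 7  [e.wid + 4]
24. n9.hot = 28  [e.wid * -1 + 31]
25. n9.cnt = "np"  ["np"]
26. n13.off = false  [terminal]
27. n14.wid = 2  [terminal]
28. n12.fin = "km"  ["km"]
29. n12.off = 17  [e.wid * 3 + 11]
30. n12.hot = 16  [16]
31. n12.cnt = "mu"  ["mu"]
32. n15.off = false  [terminal]
33. n8.val = 0  [E₁.hot + E₁.off - 33]
34. n17.key = "ny"  [terminal]
35. n19.off = false  [terminal]
36. n20.wid = 17  [terminal]
37. n18.live = 26  [e.wid * 2 - 8]
38. n18.tag = "wx"  ["wx"]
39. n18.depth = 8  [e.wid - 9]
40. n18.val = 14  [14]
41. n21.idx = false  [false]
42. n21.depth = false  [S.val > 14]
43. n21.off = "zwx"  ["z" ++ S.tag]
44. n22.key = "pv"  [terminal]
45. n21.val = 28  [28]
46. n16.fin = "uny"  ["u" ++ b.key]
47. n16.off = 12  [S.live * 3 - 66]
48. n16.hot = -7  [B.val + S.live - 61]
49. n16.cnt = "vwx"  ["v" ++ S.tag]
50. n2.lab = 28  [B.val + E₁.off + 16]
51. n24.key = "kn"  [terminal]
52. n23.idx = false  [false]
53. n23.sig = true  [true]
54. n23.live = 25  [len(b.key) + 23]
55. n23.pre = "knx"  [b.key ++ "x"]
56. n1.val = -6  [D.lab + C.live - 59]
57. n0.live = 13  [13]
58. n0.tag = "wu"  ["wu"]
59. n0.depth = 29  [B.val + 35]
60. n0.val = 10  [B.val + 16]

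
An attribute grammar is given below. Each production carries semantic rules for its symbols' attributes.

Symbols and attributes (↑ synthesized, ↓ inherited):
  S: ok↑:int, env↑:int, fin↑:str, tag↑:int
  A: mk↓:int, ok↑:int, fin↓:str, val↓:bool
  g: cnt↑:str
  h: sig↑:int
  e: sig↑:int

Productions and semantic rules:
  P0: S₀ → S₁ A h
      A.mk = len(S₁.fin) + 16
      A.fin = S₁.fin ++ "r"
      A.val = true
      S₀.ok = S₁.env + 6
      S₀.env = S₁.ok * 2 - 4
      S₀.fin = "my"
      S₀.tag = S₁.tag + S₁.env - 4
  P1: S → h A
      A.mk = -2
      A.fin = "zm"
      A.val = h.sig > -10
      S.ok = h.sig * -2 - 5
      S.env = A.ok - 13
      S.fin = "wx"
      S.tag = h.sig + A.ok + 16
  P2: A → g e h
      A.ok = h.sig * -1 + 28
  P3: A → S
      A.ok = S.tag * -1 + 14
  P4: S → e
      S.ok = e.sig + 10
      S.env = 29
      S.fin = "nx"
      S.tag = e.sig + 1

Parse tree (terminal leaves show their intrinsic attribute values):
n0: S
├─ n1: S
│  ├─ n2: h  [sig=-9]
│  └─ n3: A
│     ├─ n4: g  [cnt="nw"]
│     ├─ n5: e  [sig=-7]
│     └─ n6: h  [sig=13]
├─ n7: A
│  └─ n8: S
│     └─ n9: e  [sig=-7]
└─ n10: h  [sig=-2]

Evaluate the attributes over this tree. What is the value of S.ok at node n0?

1. n2.sig = -9  [terminal]
2. n3.mk = -2  [-2]
3. n3.fin = "zm"  ["zm"]
4. n3.val = true  [h.sig > -10]
5. n4.cnt = "nw"  [terminal]
6. n5.sig = -7  [terminal]
7. n6.sig = 13  [terminal]
8. n3.ok = 15  [h.sig * -1 + 28]
9. n1.ok = 13  [h.sig * -2 - 5]
10. n1.env = 2  [A.ok - 13]
11. n1.fin = "wx"  ["wx"]
12. n1.tag = 22  [h.sig + A.ok + 16]
13. n7.mk = 18  [len(S₁.fin) + 16]
14. n7.fin = "wxr"  [S₁.fin ++ "r"]
15. n7.val = true  [true]
16. n9.sig = -7  [terminal]
17. n8.ok = 3  [e.sig + 10]
18. n8.env = 29  [29]
19. n8.fin = "nx"  ["nx"]
20. n8.tag = -6  [e.sig + 1]
21. n7.ok = 20  [S.tag * -1 + 14]
22. n10.sig = -2  [terminal]
23. n0.ok = 8  [S₁.env + 6]
24. n0.env = 22  [S₁.ok * 2 - 4]
25. n0.fin = "my"  ["my"]
26. n0.tag = 20  [S₁.tag + S₁.env - 4]

8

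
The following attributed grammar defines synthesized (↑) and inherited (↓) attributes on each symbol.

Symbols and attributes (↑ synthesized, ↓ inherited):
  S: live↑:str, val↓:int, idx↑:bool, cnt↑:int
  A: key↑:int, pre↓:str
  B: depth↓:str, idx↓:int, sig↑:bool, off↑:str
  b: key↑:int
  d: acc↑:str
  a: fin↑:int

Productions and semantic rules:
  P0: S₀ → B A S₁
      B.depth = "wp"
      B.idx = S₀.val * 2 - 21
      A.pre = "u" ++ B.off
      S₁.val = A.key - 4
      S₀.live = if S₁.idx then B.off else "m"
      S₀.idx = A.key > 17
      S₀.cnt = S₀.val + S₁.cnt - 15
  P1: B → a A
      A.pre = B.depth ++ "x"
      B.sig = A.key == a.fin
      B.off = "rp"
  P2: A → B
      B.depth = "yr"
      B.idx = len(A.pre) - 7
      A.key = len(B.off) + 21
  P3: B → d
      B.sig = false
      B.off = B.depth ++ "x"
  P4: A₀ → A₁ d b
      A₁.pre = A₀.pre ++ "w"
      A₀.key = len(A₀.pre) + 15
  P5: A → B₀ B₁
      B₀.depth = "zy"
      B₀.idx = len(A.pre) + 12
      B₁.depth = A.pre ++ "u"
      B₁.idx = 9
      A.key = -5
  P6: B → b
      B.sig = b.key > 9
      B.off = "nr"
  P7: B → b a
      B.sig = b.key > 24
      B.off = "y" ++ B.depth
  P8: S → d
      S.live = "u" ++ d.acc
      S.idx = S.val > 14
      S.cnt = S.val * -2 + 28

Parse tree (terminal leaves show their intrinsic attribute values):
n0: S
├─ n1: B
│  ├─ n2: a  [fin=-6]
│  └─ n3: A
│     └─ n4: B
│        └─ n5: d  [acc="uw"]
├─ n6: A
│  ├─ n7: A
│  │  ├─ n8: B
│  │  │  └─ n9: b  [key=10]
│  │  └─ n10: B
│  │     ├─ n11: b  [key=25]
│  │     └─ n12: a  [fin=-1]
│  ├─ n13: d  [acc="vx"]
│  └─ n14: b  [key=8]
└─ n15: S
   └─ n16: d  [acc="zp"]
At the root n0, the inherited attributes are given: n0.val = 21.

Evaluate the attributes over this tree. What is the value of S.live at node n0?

1. n0.val = 21  [given at root]
2. n1.depth = "wp"  ["wp"]
3. n1.idx = 21  [S₀.val * 2 - 21]
4. n2.fin = -6  [terminal]
5. n3.pre = "wpx"  [B.depth ++ "x"]
6. n4.depth = "yr"  ["yr"]
7. n4.idx = -4  [len(A.pre) - 7]
8. n5.acc = "uw"  [terminal]
9. n4.sig = false  [false]
10. n4.off = "yrx"  [B.depth ++ "x"]
11. n3.key = 24  [len(B.off) + 21]
12. n1.sig = false  [A.key == a.fin]
13. n1.off = "rp"  ["rp"]
14. n6.pre = "urp"  ["u" ++ B.off]
15. n7.pre = "urpw"  [A₀.pre ++ "w"]
16. n8.depth = "zy"  ["zy"]
17. n8.idx = 16  [len(A.pre) + 12]
18. n9.key = 10  [terminal]
19. n8.sig = true  [b.key > 9]
20. n8.off = "nr"  ["nr"]
21. n10.depth = "urpwu"  [A.pre ++ "u"]
22. n10.idx = 9  [9]
23. n11.key = 25  [terminal]
24. n12.fin = -1  [terminal]
25. n10.sig = true  [b.key > 24]
26. n10.off = "yurpwu"  ["y" ++ B.depth]
27. n7.key = -5  [-5]
28. n13.acc = "vx"  [terminal]
29. n14.key = 8  [terminal]
30. n6.key = 18  [len(A₀.pre) + 15]
31. n15.val = 14  [A.key - 4]
32. n16.acc = "zp"  [terminal]
33. n15.live = "uzp"  ["u" ++ d.acc]
34. n15.idx = false  [S.val > 14]
35. n15.cnt = 0  [S.val * -2 + 28]
36. n0.live = "m"  [if S₁.idx then B.off else "m"]
37. n0.idx = true  [A.key > 17]
38. n0.cnt = 6  [S₀.val + S₁.cnt - 15]

"m"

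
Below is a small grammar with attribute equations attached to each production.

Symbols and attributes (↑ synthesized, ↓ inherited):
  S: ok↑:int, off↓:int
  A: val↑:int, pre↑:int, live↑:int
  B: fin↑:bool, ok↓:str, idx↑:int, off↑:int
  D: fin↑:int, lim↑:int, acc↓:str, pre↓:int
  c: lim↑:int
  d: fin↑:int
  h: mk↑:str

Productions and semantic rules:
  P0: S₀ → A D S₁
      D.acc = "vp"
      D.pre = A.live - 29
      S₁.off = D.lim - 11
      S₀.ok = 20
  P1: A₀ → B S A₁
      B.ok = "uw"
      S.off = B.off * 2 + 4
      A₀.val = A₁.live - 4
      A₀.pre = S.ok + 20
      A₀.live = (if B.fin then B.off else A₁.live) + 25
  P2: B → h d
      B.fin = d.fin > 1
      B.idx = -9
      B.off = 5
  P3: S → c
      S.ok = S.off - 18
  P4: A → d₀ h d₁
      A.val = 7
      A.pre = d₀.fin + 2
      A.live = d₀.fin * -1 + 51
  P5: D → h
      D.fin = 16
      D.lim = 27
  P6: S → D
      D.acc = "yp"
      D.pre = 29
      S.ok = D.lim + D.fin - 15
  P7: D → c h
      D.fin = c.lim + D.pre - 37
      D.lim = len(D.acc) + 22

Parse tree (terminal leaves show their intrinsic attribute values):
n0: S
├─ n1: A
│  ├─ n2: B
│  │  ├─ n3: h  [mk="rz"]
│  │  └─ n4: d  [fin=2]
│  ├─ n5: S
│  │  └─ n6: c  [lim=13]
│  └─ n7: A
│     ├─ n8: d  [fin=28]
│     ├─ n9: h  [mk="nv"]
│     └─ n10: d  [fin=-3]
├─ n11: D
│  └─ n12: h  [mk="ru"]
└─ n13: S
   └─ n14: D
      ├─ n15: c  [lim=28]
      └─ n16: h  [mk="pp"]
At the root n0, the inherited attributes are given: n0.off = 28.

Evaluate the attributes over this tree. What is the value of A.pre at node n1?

1. n0.off = 28  [given at root]
2. n2.ok = "uw"  ["uw"]
3. n3.mk = "rz"  [terminal]
4. n4.fin = 2  [terminal]
5. n2.fin = true  [d.fin > 1]
6. n2.idx = -9  [-9]
7. n2.off = 5  [5]
8. n5.off = 14  [B.off * 2 + 4]
9. n6.lim = 13  [terminal]
10. n5.ok = -4  [S.off - 18]
11. n8.fin = 28  [terminal]
12. n9.mk = "nv"  [terminal]
13. n10.fin = -3  [terminal]
14. n7.val = 7  [7]
15. n7.pre = 30  [d₀.fin + 2]
16. n7.live = 23  [d₀.fin * -1 + 51]
17. n1.val = 19  [A₁.live - 4]
18. n1.pre = 16  [S.ok + 20]
19. n1.live = 30  [(if B.fin then B.off else A₁.live) + 25]
20. n11.acc = "vp"  ["vp"]
21. n11.pre = 1  [A.live - 29]
22. n12.mk = "ru"  [terminal]
23. n11.fin = 16  [16]
24. n11.lim = 27  [27]
25. n13.off = 16  [D.lim - 11]
26. n14.acc = "yp"  ["yp"]
27. n14.pre = 29  [29]
28. n15.lim = 28  [terminal]
29. n16.mk = "pp"  [terminal]
30. n14.fin = 20  [c.lim + D.pre - 37]
31. n14.lim = 24  [len(D.acc) + 22]
32. n13.ok = 29  [D.lim + D.fin - 15]
33. n0.ok = 20  [20]

16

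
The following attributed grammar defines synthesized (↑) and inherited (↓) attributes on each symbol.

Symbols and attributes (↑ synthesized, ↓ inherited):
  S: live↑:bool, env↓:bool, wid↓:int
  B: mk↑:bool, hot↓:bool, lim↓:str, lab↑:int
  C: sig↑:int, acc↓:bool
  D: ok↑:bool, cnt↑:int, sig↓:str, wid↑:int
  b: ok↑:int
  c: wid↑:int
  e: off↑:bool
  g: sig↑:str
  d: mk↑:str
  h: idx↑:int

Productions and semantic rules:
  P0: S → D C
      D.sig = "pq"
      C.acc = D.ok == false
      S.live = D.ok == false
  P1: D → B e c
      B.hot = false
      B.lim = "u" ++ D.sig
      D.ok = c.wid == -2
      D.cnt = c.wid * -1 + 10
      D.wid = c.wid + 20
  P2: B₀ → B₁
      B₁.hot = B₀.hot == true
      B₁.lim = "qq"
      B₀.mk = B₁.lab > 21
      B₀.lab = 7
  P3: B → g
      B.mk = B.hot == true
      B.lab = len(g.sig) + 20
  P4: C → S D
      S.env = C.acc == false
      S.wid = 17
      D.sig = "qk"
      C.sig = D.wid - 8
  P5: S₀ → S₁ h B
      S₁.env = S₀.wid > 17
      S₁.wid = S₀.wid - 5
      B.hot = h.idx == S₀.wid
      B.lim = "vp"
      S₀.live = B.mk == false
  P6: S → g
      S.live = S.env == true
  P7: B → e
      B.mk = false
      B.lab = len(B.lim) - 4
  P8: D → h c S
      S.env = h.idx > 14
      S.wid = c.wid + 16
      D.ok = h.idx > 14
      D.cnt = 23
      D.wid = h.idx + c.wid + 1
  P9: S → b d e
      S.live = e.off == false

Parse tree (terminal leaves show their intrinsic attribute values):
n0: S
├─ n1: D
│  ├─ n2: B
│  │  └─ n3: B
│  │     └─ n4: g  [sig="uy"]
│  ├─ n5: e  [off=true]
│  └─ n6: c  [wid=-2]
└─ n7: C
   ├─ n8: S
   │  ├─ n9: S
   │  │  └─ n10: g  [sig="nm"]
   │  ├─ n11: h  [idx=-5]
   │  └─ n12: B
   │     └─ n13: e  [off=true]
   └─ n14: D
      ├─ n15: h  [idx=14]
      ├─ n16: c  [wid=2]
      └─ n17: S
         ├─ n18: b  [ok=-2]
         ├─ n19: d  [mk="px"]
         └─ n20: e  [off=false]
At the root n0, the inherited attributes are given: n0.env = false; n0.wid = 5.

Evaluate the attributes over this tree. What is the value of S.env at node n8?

1. n0.env = false  [given at root]
2. n0.wid = 5  [given at root]
3. n1.sig = "pq"  ["pq"]
4. n2.hot = false  [false]
5. n2.lim = "upq"  ["u" ++ D.sig]
6. n3.hot = false  [B₀.hot == true]
7. n3.lim = "qq"  ["qq"]
8. n4.sig = "uy"  [terminal]
9. n3.mk = false  [B.hot == true]
10. n3.lab = 22  [len(g.sig) + 20]
11. n2.mk = true  [B₁.lab > 21]
12. n2.lab = 7  [7]
13. n5.off = true  [terminal]
14. n6.wid = -2  [terminal]
15. n1.ok = true  [c.wid == -2]
16. n1.cnt = 12  [c.wid * -1 + 10]
17. n1.wid = 18  [c.wid + 20]
18. n7.acc = false  [D.ok == false]
19. n8.env = true  [C.acc == false]
20. n8.wid = 17  [17]
21. n9.env = false  [S₀.wid > 17]
22. n9.wid = 12  [S₀.wid - 5]
23. n10.sig = "nm"  [terminal]
24. n9.live = false  [S.env == true]
25. n11.idx = -5  [terminal]
26. n12.hot = false  [h.idx == S₀.wid]
27. n12.lim = "vp"  ["vp"]
28. n13.off = true  [terminal]
29. n12.mk = false  [false]
30. n12.lab = -2  [len(B.lim) - 4]
31. n8.live = true  [B.mk == false]
32. n14.sig = "qk"  ["qk"]
33. n15.idx = 14  [terminal]
34. n16.wid = 2  [terminal]
35. n17.env = false  [h.idx > 14]
36. n17.wid = 18  [c.wid + 16]
37. n18.ok = -2  [terminal]
38. n19.mk = "px"  [terminal]
39. n20.off = false  [terminal]
40. n17.live = true  [e.off == false]
41. n14.ok = false  [h.idx > 14]
42. n14.cnt = 23  [23]
43. n14.wid = 17  [h.idx + c.wid + 1]
44. n7.sig = 9  [D.wid - 8]
45. n0.live = false  [D.ok == false]

true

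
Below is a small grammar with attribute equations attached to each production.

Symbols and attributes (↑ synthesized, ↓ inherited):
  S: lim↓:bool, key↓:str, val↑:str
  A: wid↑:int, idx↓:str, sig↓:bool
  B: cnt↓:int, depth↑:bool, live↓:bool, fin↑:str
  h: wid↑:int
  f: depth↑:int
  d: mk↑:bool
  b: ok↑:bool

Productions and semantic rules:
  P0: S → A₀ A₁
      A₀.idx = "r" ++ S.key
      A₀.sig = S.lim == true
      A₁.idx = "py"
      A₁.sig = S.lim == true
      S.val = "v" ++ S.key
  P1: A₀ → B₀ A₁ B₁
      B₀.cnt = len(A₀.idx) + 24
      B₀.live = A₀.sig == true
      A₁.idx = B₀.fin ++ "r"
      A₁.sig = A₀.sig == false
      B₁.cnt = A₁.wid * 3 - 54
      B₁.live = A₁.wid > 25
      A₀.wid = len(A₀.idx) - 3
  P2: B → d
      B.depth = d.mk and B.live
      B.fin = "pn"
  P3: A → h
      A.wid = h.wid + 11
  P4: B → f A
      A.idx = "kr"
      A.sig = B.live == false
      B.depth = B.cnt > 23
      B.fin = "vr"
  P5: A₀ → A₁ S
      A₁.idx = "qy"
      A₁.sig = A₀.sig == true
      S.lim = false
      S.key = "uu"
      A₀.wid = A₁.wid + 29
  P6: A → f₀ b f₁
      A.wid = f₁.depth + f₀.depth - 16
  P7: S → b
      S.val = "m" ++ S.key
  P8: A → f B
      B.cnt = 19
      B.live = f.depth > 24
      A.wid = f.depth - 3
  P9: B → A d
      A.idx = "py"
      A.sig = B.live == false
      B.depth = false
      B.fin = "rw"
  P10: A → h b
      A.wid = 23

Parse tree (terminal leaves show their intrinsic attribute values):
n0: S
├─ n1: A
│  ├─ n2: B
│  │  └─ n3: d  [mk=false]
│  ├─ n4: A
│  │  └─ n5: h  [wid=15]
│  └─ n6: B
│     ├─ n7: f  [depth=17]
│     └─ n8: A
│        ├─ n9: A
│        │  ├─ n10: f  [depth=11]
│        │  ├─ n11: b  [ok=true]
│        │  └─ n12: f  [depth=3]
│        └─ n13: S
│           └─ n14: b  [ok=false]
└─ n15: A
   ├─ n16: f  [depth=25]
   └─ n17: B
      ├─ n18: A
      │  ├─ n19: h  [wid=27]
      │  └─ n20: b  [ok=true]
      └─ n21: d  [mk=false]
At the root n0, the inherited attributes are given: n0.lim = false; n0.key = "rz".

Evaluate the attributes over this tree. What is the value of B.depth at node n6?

true

1. n0.lim = false  [given at root]
2. n0.key = "rz"  [given at root]
3. n1.idx = "rrz"  ["r" ++ S.key]
4. n1.sig = false  [S.lim == true]
5. n2.cnt = 27  [len(A₀.idx) + 24]
6. n2.live = false  [A₀.sig == true]
7. n3.mk = false  [terminal]
8. n2.depth = false  [d.mk and B.live]
9. n2.fin = "pn"  ["pn"]
10. n4.idx = "pnr"  [B₀.fin ++ "r"]
11. n4.sig = true  [A₀.sig == false]
12. n5.wid = 15  [terminal]
13. n4.wid = 26  [h.wid + 11]
14. n6.cnt = 24  [A₁.wid * 3 - 54]
15. n6.live = true  [A₁.wid > 25]
16. n7.depth = 17  [terminal]
17. n8.idx = "kr"  ["kr"]
18. n8.sig = false  [B.live == false]
19. n9.idx = "qy"  ["qy"]
20. n9.sig = false  [A₀.sig == true]
21. n10.depth = 11  [terminal]
22. n11.ok = true  [terminal]
23. n12.depth = 3  [terminal]
24. n9.wid = -2  [f₁.depth + f₀.depth - 16]
25. n13.lim = false  [false]
26. n13.key = "uu"  ["uu"]
27. n14.ok = false  [terminal]
28. n13.val = "muu"  ["m" ++ S.key]
29. n8.wid = 27  [A₁.wid + 29]
30. n6.depth = true  [B.cnt > 23]
31. n6.fin = "vr"  ["vr"]
32. n1.wid = 0  [len(A₀.idx) - 3]
33. n15.idx = "py"  ["py"]
34. n15.sig = false  [S.lim == true]
35. n16.depth = 25  [terminal]
36. n17.cnt = 19  [19]
37. n17.live = true  [f.depth > 24]
38. n18.idx = "py"  ["py"]
39. n18.sig = false  [B.live == false]
40. n19.wid = 27  [terminal]
41. n20.ok = true  [terminal]
42. n18.wid = 23  [23]
43. n21.mk = false  [terminal]
44. n17.depth = false  [false]
45. n17.fin = "rw"  ["rw"]
46. n15.wid = 22  [f.depth - 3]
47. n0.val = "vrz"  ["v" ++ S.key]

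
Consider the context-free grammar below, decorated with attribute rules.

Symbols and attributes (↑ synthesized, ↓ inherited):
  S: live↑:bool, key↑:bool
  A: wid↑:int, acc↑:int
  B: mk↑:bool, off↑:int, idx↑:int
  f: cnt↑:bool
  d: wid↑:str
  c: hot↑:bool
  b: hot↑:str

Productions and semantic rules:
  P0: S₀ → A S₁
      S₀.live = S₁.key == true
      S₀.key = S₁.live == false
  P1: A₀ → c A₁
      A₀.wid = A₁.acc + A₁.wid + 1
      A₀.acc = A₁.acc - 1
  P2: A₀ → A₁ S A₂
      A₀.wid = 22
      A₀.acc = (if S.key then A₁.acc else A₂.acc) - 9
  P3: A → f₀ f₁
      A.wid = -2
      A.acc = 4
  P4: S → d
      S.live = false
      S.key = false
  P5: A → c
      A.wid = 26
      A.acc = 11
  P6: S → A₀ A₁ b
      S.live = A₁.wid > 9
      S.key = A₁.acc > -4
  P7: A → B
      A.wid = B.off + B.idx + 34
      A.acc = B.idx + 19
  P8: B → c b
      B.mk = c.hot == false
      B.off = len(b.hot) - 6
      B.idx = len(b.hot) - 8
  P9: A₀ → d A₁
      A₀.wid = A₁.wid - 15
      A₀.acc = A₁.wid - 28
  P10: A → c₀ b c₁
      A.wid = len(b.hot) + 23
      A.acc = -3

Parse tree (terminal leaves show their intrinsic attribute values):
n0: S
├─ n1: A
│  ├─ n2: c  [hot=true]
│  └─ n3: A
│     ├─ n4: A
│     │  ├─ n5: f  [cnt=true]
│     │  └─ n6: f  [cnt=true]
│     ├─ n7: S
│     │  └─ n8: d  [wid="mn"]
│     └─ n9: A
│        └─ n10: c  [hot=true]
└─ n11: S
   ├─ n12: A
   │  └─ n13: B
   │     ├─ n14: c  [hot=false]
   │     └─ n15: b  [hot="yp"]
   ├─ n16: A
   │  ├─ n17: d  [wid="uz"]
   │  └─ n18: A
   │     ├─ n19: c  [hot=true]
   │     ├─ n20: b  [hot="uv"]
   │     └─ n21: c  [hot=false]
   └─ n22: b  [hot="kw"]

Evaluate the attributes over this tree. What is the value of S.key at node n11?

true

1. n2.hot = true  [terminal]
2. n5.cnt = true  [terminal]
3. n6.cnt = true  [terminal]
4. n4.wid = -2  [-2]
5. n4.acc = 4  [4]
6. n8.wid = "mn"  [terminal]
7. n7.live = false  [false]
8. n7.key = false  [false]
9. n10.hot = true  [terminal]
10. n9.wid = 26  [26]
11. n9.acc = 11  [11]
12. n3.wid = 22  [22]
13. n3.acc = 2  [(if S.key then A₁.acc else A₂.acc) - 9]
14. n1.wid = 25  [A₁.acc + A₁.wid + 1]
15. n1.acc = 1  [A₁.acc - 1]
16. n14.hot = false  [terminal]
17. n15.hot = "yp"  [terminal]
18. n13.mk = true  [c.hot == false]
19. n13.off = -4  [len(b.hot) - 6]
20. n13.idx = -6  [len(b.hot) - 8]
21. n12.wid = 24  [B.off + B.idx + 34]
22. n12.acc = 13  [B.idx + 19]
23. n17.wid = "uz"  [terminal]
24. n19.hot = true  [terminal]
25. n20.hot = "uv"  [terminal]
26. n21.hot = false  [terminal]
27. n18.wid = 25  [len(b.hot) + 23]
28. n18.acc = -3  [-3]
29. n16.wid = 10  [A₁.wid - 15]
30. n16.acc = -3  [A₁.wid - 28]
31. n22.hot = "kw"  [terminal]
32. n11.live = true  [A₁.wid > 9]
33. n11.key = true  [A₁.acc > -4]
34. n0.live = true  [S₁.key == true]
35. n0.key = false  [S₁.live == false]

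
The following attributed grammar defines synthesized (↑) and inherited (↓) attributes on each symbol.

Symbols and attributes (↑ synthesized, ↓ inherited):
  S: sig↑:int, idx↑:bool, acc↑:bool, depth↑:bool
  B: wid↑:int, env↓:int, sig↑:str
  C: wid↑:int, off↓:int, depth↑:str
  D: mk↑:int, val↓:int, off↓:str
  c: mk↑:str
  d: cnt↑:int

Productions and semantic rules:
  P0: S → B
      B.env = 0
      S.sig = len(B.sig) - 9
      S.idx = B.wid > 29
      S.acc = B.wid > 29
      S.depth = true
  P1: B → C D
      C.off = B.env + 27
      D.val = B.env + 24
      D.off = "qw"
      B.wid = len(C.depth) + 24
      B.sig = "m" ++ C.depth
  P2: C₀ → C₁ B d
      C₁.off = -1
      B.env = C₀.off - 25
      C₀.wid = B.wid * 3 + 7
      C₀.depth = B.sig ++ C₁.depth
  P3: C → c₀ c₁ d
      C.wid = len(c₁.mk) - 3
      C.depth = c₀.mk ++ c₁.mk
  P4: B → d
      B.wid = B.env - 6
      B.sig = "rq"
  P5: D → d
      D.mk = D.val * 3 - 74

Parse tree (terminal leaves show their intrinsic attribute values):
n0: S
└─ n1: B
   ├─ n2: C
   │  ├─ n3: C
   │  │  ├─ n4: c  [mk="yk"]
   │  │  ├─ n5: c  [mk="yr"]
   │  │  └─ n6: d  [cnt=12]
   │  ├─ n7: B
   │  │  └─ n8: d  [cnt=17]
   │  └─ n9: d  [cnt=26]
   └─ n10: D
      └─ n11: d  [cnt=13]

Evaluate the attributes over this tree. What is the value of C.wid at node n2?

1. n1.env = 0  [0]
2. n2.off = 27  [B.env + 27]
3. n3.off = -1  [-1]
4. n4.mk = "yk"  [terminal]
5. n5.mk = "yr"  [terminal]
6. n6.cnt = 12  [terminal]
7. n3.wid = -1  [len(c₁.mk) - 3]
8. n3.depth = "ykyr"  [c₀.mk ++ c₁.mk]
9. n7.env = 2  [C₀.off - 25]
10. n8.cnt = 17  [terminal]
11. n7.wid = -4  [B.env - 6]
12. n7.sig = "rq"  ["rq"]
13. n9.cnt = 26  [terminal]
14. n2.wid = -5  [B.wid * 3 + 7]
15. n2.depth = "rqykyr"  [B.sig ++ C₁.depth]
16. n10.val = 24  [B.env + 24]
17. n10.off = "qw"  ["qw"]
18. n11.cnt = 13  [terminal]
19. n10.mk = -2  [D.val * 3 - 74]
20. n1.wid = 30  [len(C.depth) + 24]
21. n1.sig = "mrqykyr"  ["m" ++ C.depth]
22. n0.sig = -2  [len(B.sig) - 9]
23. n0.idx = true  [B.wid > 29]
24. n0.acc = true  [B.wid > 29]
25. n0.depth = true  [true]

-5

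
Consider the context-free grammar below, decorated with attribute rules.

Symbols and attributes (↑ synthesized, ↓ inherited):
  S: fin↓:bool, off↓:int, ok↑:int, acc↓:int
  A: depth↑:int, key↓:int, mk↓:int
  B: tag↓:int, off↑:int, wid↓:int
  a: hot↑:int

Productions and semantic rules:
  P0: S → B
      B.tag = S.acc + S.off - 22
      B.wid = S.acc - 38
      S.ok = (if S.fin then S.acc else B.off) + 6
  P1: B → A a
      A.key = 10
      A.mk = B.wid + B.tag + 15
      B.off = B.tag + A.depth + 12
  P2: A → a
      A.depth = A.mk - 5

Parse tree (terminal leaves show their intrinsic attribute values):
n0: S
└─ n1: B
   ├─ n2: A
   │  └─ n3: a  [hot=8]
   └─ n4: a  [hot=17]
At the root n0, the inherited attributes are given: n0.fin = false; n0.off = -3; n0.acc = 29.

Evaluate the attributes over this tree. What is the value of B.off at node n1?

1. n0.fin = false  [given at root]
2. n0.off = -3  [given at root]
3. n0.acc = 29  [given at root]
4. n1.tag = 4  [S.acc + S.off - 22]
5. n1.wid = -9  [S.acc - 38]
6. n2.key = 10  [10]
7. n2.mk = 10  [B.wid + B.tag + 15]
8. n3.hot = 8  [terminal]
9. n2.depth = 5  [A.mk - 5]
10. n4.hot = 17  [terminal]
11. n1.off = 21  [B.tag + A.depth + 12]
12. n0.ok = 27  [(if S.fin then S.acc else B.off) + 6]

21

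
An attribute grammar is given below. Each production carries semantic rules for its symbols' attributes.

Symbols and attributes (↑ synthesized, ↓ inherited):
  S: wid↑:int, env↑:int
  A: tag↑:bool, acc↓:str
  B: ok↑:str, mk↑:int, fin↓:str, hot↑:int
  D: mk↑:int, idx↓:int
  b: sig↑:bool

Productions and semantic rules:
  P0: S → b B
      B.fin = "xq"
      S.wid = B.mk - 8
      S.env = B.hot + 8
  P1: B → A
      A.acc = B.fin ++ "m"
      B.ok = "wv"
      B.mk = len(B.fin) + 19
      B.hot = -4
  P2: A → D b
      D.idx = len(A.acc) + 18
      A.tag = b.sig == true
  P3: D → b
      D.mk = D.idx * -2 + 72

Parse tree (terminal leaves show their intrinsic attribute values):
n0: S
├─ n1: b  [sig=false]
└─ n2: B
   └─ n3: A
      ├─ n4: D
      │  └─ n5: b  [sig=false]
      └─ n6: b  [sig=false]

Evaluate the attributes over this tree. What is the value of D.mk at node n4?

30

1. n1.sig = false  [terminal]
2. n2.fin = "xq"  ["xq"]
3. n3.acc = "xqm"  [B.fin ++ "m"]
4. n4.idx = 21  [len(A.acc) + 18]
5. n5.sig = false  [terminal]
6. n4.mk = 30  [D.idx * -2 + 72]
7. n6.sig = false  [terminal]
8. n3.tag = false  [b.sig == true]
9. n2.ok = "wv"  ["wv"]
10. n2.mk = 21  [len(B.fin) + 19]
11. n2.hot = -4  [-4]
12. n0.wid = 13  [B.mk - 8]
13. n0.env = 4  [B.hot + 8]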